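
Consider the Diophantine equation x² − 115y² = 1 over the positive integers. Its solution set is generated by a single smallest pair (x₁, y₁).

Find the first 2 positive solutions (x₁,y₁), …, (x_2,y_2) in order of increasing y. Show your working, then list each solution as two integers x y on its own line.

1126 105
2535751 236460

√115 → a₀=10, period (1,2,1,1,1,1,1,2,1,20); ℓ=10 even so k=9
k=0  a_k=10  p_k/q_k = 10/1
…
k=2  a_k=2  p_k/q_k = 32/3
k=3  a_k=1  p_k/q_k = 43/4
k=4  a_k=1  p_k/q_k = 75/7
k=5  a_k=1  p_k/q_k = 118/11
…
k=7  a_k=1  p_k/q_k = 311/29
k=8  a_k=2  p_k/q_k = 815/76
k=9  a_k=1  p_k/q_k = 1126/105
→ (1126, 105).  Check: 1126²=1267876, 115·105²=1267875, difference 1.
(1126+105√115)^2 = 2535751 + 236460√115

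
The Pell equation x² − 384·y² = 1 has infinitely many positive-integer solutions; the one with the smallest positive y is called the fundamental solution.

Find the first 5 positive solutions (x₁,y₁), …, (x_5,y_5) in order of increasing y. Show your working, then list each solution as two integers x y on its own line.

4801 245
46099201 2352490
442644523201 22588608735
4250272665676801 216895818720980
40811117693184120001 2082633628770241225

d=384: √d = [19; 1,1,2,9,2,1,1,38] (ℓ=8, even), read p_7/q_7
step 0: (19, 1)  from 19·(1,0) + (0,1)
…
step 6: (2861, 146)  from 1·(1940,99) + (921,47)
step 7: (4801, 245)  from 1·(2861,146) + (1940,99)
fundamental: x₁=4801, y₁=245  (since 23049601 − 384·60025 = 1)
k=2:  x_2 = 4801·4801+384·245·245 = 46099201,  y_2 = 4801·245+245·4801 = 2352490
k=3:  x_3 = 4801·46099201+384·245·2352490 = 442644523201,  y_3 = 4801·2352490+245·46099201 = 22588608735
k=4:  x_4 = 4801·442644523201+384·245·22588608735 = 4250272665676801,  y_4 = 4801·22588608735+245·442644523201 = 216895818720980
k=5:  x_5 = 4801·4250272665676801+384·245·216895818720980 = 40811117693184120001,  y_5 = 4801·216895818720980+245·4250272665676801 = 2082633628770241225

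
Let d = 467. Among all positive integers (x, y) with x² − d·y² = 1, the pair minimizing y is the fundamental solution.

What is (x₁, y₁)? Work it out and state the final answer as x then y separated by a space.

√467 = [21; 1,1,1,1,3,…,1,1,42, …], period ℓ=14 (even) → k=13
i=0: a=21 ⇒ p=21, q=1
i=1: a=1 ⇒ p=22, q=1
i=2: a=1 ⇒ p=43, q=2
i=3: a=1 ⇒ p=65, q=3
i=4: a=1 ⇒ p=108, q=5
i=5: a=3 ⇒ p=389, q=18
i=6: a=3 ⇒ p=1275, q=59
i=7: a=21 ⇒ p=27164, q=1257
…
i=10: a=1 ⇒ p=358232, q=16577
i=11: a=1 ⇒ p=633697, q=29324
i=12: a=1 ⇒ p=991929, q=45901
i=13: a=1 ⇒ p=1625626, q=75225
(x₁, y₁) = (1625626, 75225);  1625626² − 467·75225² = 1 ✓

1625626 75225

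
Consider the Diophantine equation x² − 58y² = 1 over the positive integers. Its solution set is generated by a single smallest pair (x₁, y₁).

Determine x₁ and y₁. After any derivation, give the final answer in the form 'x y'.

19603 2574

√58 → a₀=7, period (1,1,1,1,1,1,14); ℓ=7 odd so k=13
step 0: (7, 1)  from 7·(1,0) + (0,1)
…
step 2: (15, 2)  from 1·(8,1) + (7,1)
…
step 4: (38, 5)  from 1·(23,3) + (15,2)
step 5: (61, 8)  from 1·(38,5) + (23,3)
step 6: (99, 13)  from 1·(61,8) + (38,5)
step 7: (1447, 190)  from 14·(99,13) + (61,8)
step 8: (1546, 203)  from 1·(1447,190) + (99,13)
step 9: (2993, 393)  from 1·(1546,203) + (1447,190)
…
step 11: (7532, 989)  from 1·(4539,596) + (2993,393)
step 12: (12071, 1585)  from 1·(7532,989) + (4539,596)
step 13: (19603, 2574)  from 1·(12071,1585) + (7532,989)
→ (19603, 2574).  Check: 19603²=384277609, 58·2574²=384277608, difference 1.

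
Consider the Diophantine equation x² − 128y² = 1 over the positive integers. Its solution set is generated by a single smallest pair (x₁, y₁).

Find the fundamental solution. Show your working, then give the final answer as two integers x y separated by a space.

577 51

√128 = [11; 3,5,3,22, …], period ℓ=4 (even) → k=3
step 0: (11, 1)  from 11·(1,0) + (0,1)
step 1: (34, 3)  from 3·(11,1) + (1,0)
step 2: (181, 16)  from 5·(34,3) + (11,1)
step 3: (577, 51)  from 3·(181,16) + (34,3)
→ (577, 51).  Check: 577²=332929, 128·51²=332928, difference 1.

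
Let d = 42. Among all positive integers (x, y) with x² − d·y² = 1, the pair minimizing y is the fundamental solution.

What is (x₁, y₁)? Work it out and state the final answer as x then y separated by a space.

√42 → a₀=6, period (2,12); ℓ=2 even so k=1
a_0=6:  p_0=6·1+0=6,  q_0=6·0+1=1
a_1=2:  p_1=2·6+1=13,  q_1=2·1+0=2
→ (13, 2).  Check: 13²=169, 42·2²=168, difference 1.

13 2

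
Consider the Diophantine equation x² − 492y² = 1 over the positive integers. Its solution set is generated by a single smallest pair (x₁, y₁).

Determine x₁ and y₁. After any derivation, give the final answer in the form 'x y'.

√492 → a₀=22, period (5,1,1,10,1,1,5,44); ℓ=8 even so k=7
step 0: (22, 1)  from 22·(1,0) + (0,1)
…
step 2: (133, 6)  from 1·(111,5) + (22,1)
…
step 6: (5390, 243)  from 1·(2817,127) + (2573,116)
step 7: (29767, 1342)  from 5·(5390,243) + (2817,127)
→ (29767, 1342).  Check: 29767²=886074289, 492·1342²=886074288, difference 1.

29767 1342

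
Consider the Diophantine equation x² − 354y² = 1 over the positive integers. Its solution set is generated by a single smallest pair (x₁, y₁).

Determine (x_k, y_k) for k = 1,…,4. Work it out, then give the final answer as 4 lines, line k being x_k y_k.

258065 13716
133195088449 7079239080
68745981000924305 3653807666346684
35481863173873866451201 1885839750824434773840

√354 = [18; 1,4,2,2,18,2,2,4,1,36, …], period ℓ=10 (even) → k=9
a_0=18:  p_0=18·1+0=18,  q_0=18·0+1=1
…
a_2=4:  p_2=4·19+18=94,  q_2=4·1+1=5
a_3=2:  p_3=2·94+19=207,  q_3=2·5+1=11
a_4=2:  p_4=2·207+94=508,  q_4=2·11+5=27
a_5=18:  p_5=18·508+207=9351,  q_5=18·27+11=497
a_6=2:  p_6=2·9351+508=19210,  q_6=2·497+27=1021
a_7=2:  p_7=2·19210+9351=47771,  q_7=2·1021+497=2539
a_8=4:  p_8=4·47771+19210=210294,  q_8=4·2539+1021=11177
a_9=1:  p_9=1·210294+47771=258065,  q_9=1·11177+2539=13716
→ (258065, 13716).  Check: 258065²=66597544225, 354·13716²=66597544224, difference 1.
(258065+13716√354)^2 = 133195088449 + 7079239080√354
(258065+13716√354)^3 = 68745981000924305 + 3653807666346684√354
(258065+13716√354)^4 = 35481863173873866451201 + 1885839750824434773840√354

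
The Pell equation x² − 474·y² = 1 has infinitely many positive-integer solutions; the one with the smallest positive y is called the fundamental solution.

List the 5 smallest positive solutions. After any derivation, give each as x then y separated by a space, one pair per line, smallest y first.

d=474: √d = [21; 1,3,2,1,1,…,3,1,42] (ℓ=14, even), read p_13/q_13
i=0: a=21 ⇒ p=21, q=1
…
i=2: a=3 ⇒ p=87, q=4
…
i=4: a=1 ⇒ p=283, q=13
i=5: a=1 ⇒ p=479, q=22
i=6: a=1 ⇒ p=762, q=35
…
i=8: a=1 ⇒ p=5813, q=267
…
i=10: a=1 ⇒ p=16677, q=766
…
i=12: a=3 ⇒ p=149331, q=6859
i=13: a=1 ⇒ p=193549, q=8890
fundamental: x₁=193549, y₁=8890  (since 37461215401 − 474·79032100 = 1)
n=2: (193549,8890)∘(193549,8890) = (193549·193549+474·8890·8890, 193549·8890+8890·193549) = (74922430801,3441301220)
n=3: (74922430801,3441301220)∘(193549,8890) = (193549·74922430801+474·8890·3441301220, 193549·3441301220+8890·74922430801) = (29002323118011949,1332120819650670)
n=4: (29002323118011949,1332120819650670)∘(193549,8890) = (193549·29002323118011949+474·8890·1332120819650670, 193549·1332120819650670+8890·29002323118011949) = (11226741274261267003201,515661305041693754440)
n=5: (11226741274261267003201,515661305041693754440)∘(193549,8890) = (193549·11226741274261267003201+474·8890·515661305041693754440, 193549·515661305041693754440+8890·11226741274261267003201) = (4345849093754985611287088749,199611459857697448136564450)

193549 8890
74922430801 3441301220
29002323118011949 1332120819650670
11226741274261267003201 515661305041693754440
4345849093754985611287088749 199611459857697448136564450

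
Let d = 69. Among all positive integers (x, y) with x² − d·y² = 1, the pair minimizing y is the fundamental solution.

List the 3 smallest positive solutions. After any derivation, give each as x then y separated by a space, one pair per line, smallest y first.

7775 936
120901249 14554800
1880014414175 226327139064

d=69: √d = [8; 3,3,1,4,1,3,3,16] (ℓ=8, even), read p_7/q_7
i=0: a=8 ⇒ p=8, q=1
…
i=3: a=1 ⇒ p=108, q=13
…
i=6: a=3 ⇒ p=2384, q=287
i=7: a=3 ⇒ p=7775, q=936
fundamental: x₁=7775, y₁=936  (since 60450625 − 69·876096 = 1)
(x_2, y_2) = (7775·7775 + 69·936·936, 7775·936 + 936·7775) = (120901249, 14554800)
(x_3, y_3) = (7775·120901249 + 69·936·14554800, 7775·14554800 + 936·120901249) = (1880014414175, 226327139064)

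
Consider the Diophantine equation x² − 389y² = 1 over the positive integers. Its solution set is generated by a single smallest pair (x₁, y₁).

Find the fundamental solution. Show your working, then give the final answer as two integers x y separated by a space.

d=389: √d = [19; 1,2,1,1,1,1,2,1,38] (ℓ=9, odd), read p_17/q_17
step 0: (19, 1)  from 19·(1,0) + (0,1)
step 1: (20, 1)  from 1·(19,1) + (1,0)
step 2: (59, 3)  from 2·(20,1) + (19,1)
step 3: (79, 4)  from 1·(59,3) + (20,1)
step 4: (138, 7)  from 1·(79,4) + (59,3)
step 5: (217, 11)  from 1·(138,7) + (79,4)
…
step 7: (927, 47)  from 2·(355,18) + (217,11)
step 8: (1282, 65)  from 1·(927,47) + (355,18)
step 9: (49643, 2517)  from 38·(1282,65) + (927,47)
step 10: (50925, 2582)  from 1·(49643,2517) + (1282,65)
step 11: (151493, 7681)  from 2·(50925,2582) + (49643,2517)
step 12: (202418, 10263)  from 1·(151493,7681) + (50925,2582)
step 13: (353911, 17944)  from 1·(202418,10263) + (151493,7681)
step 14: (556329, 28207)  from 1·(353911,17944) + (202418,10263)
step 15: (910240, 46151)  from 1·(556329,28207) + (353911,17944)
step 16: (2376809, 120509)  from 2·(910240,46151) + (556329,28207)
step 17: (3287049, 166660)  from 1·(2376809,120509) + (910240,46151)
(x₁, y₁) = (3287049, 166660);  3287049² − 389·166660² = 1 ✓

3287049 166660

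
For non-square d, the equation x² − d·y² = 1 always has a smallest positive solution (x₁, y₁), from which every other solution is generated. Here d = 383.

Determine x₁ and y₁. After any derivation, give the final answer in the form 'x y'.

[19; 1,1,3,19,3,1,1,38] for √383; ℓ=8 ⇒ convergent index 7
step 0: (19, 1)  from 19·(1,0) + (0,1)
…
step 2: (39, 2)  from 1·(20,1) + (19,1)
…
step 4: (2642, 135)  from 19·(137,7) + (39,2)
…
step 6: (10705, 547)  from 1·(8063,412) + (2642,135)
step 7: (18768, 959)  from 1·(10705,547) + (8063,412)
(x₁, y₁) = (18768, 959);  18768² − 383·959² = 1 ✓

18768 959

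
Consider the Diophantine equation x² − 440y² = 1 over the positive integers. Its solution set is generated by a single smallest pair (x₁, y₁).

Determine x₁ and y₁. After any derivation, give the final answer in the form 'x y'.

21 1

[20; 1,40] for √440; ℓ=2 ⇒ convergent index 1
k=0  a_k=20  p_k/q_k = 20/1
k=1  a_k=1  p_k/q_k = 21/1
(x₁, y₁) = (21, 1);  21² − 440·1² = 1 ✓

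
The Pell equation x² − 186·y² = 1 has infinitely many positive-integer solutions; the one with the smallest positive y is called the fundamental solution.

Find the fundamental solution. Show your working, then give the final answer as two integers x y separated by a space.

7501 550

√186 = [13; 1,1,1,3,4,3,1,1,1,26, …], period ℓ=10 (even) → k=9
i=0: a=13 ⇒ p=13, q=1
…
i=4: a=3 ⇒ p=150, q=11
i=5: a=4 ⇒ p=641, q=47
…
i=7: a=1 ⇒ p=2714, q=199
i=8: a=1 ⇒ p=4787, q=351
i=9: a=1 ⇒ p=7501, q=550
→ (7501, 550).  Check: 7501²=56265001, 186·550²=56265000, difference 1.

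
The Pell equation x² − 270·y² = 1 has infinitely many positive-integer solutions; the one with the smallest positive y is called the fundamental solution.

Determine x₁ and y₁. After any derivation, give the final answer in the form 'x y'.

[16; 2,3,6,3,2,32] for √270; ℓ=6 ⇒ convergent index 5
i=0: a=16 ⇒ p=16, q=1
i=1: a=2 ⇒ p=33, q=2
…
i=3: a=6 ⇒ p=723, q=44
i=4: a=3 ⇒ p=2284, q=139
i=5: a=2 ⇒ p=5291, q=322
(x₁, y₁) = (5291, 322);  5291² − 270·322² = 1 ✓

5291 322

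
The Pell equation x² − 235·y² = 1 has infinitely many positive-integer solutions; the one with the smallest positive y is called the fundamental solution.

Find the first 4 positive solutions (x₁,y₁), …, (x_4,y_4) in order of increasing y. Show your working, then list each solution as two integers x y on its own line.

46 3
4231 276
389206 25389
35802721 2335512

[15; 3,30] for √235; ℓ=2 ⇒ convergent index 1
k=0  a_k=15  p_k/q_k = 15/1
k=1  a_k=3  p_k/q_k = 46/3
fundamental: x₁=46, y₁=3  (since 2116 − 235·9 = 1)
(46+3√235)^2 = 4231 + 276√235
(46+3√235)^3 = 389206 + 25389√235
(46+3√235)^4 = 35802721 + 2335512√235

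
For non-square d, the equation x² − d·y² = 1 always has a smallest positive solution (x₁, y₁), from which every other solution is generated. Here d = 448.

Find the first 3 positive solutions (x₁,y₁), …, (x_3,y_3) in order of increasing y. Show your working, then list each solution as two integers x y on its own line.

127 6
32257 1524
8193151 387090

√448 = [21; 6,42, …], period ℓ=2 (even) → k=1
k=0  a_k=21  p_k/q_k = 21/1
k=1  a_k=6  p_k/q_k = 127/6
fundamental: x₁=127, y₁=6  (since 16129 − 448·36 = 1)
n=2: (127,6)∘(127,6) = (127·127+448·6·6, 127·6+6·127) = (32257,1524)
n=3: (32257,1524)∘(127,6) = (127·32257+448·6·1524, 127·1524+6·32257) = (8193151,387090)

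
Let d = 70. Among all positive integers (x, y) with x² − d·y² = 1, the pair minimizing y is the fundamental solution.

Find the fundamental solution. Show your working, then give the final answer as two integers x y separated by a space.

√70 = [8; 2,1,2,1,2,16, …], period ℓ=6 (even) → k=5
step 0: (8, 1)  from 8·(1,0) + (0,1)
step 1: (17, 2)  from 2·(8,1) + (1,0)
…
step 4: (92, 11)  from 1·(67,8) + (25,3)
step 5: (251, 30)  from 2·(92,11) + (67,8)
→ (251, 30).  Check: 251²=63001, 70·30²=63000, difference 1.

251 30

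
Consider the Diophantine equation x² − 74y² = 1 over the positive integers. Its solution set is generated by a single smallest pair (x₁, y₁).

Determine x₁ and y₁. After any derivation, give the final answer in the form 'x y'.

√74 → a₀=8, period (1,1,1,1,16); ℓ=5 odd so k=9
a_0=8:  p_0=8·1+0=8,  q_0=8·0+1=1
…
a_2=1:  p_2=1·9+8=17,  q_2=1·1+1=2
…
a_5=16:  p_5=16·43+26=714,  q_5=16·5+3=83
…
a_7=1:  p_7=1·757+714=1471,  q_7=1·88+83=171
a_8=1:  p_8=1·1471+757=2228,  q_8=1·171+88=259
a_9=1:  p_9=1·2228+1471=3699,  q_9=1·259+171=430
fundamental: x₁=3699, y₁=430  (since 13682601 − 74·184900 = 1)

3699 430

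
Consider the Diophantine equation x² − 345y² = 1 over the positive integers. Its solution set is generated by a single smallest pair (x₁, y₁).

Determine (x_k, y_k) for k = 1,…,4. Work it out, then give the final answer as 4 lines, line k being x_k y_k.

d=345: √d = [18; 1,1,2,1,6,1,2,1,1,36] (ℓ=10, even), read p_9/q_9
step 0: (18, 1)  from 18·(1,0) + (0,1)
…
step 2: (37, 2)  from 1·(19,1) + (18,1)
step 3: (93, 5)  from 2·(37,2) + (19,1)
…
step 6: (1003, 54)  from 1·(873,47) + (130,7)
…
step 8: (3882, 209)  from 1·(2879,155) + (1003,54)
step 9: (6761, 364)  from 1·(3882,209) + (2879,155)
fundamental: x₁=6761, y₁=364  (since 45711121 − 345·132496 = 1)
(x_2, y_2) = (6761·6761 + 345·364·364, 6761·364 + 364·6761) = (91422241, 4922008)
(x_3, y_3) = (6761·91422241 + 345·364·4922008, 6761·4922008 + 364·91422241) = (1236211536041, 66555391812)
(x_4, y_4) = (6761·1236211536041 + 345·364·66555391812, 6761·66555391812 + 364·1236211536041) = (16716052298924161, 899962003159856)

6761 364
91422241 4922008
1236211536041 66555391812
16716052298924161 899962003159856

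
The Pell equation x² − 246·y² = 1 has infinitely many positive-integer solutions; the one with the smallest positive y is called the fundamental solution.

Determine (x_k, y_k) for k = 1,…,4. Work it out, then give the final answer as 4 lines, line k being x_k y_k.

88805 5662
15772656049 1005627820
2801381440774085 178609557104538
497553357680112580801 31722843436331366360

d=246: √d = [15; 1,2,5,1,14,1,5,2,1,30] (ℓ=10, even), read p_9/q_9
step 0: (15, 1)  from 15·(1,0) + (0,1)
step 1: (16, 1)  from 1·(15,1) + (1,0)
step 2: (47, 3)  from 2·(16,1) + (15,1)
step 3: (251, 16)  from 5·(47,3) + (16,1)
step 4: (298, 19)  from 1·(251,16) + (47,3)
step 5: (4423, 282)  from 14·(298,19) + (251,16)
step 6: (4721, 301)  from 1·(4423,282) + (298,19)
step 7: (28028, 1787)  from 5·(4721,301) + (4423,282)
step 8: (60777, 3875)  from 2·(28028,1787) + (4721,301)
step 9: (88805, 5662)  from 1·(60777,3875) + (28028,1787)
→ (88805, 5662).  Check: 88805²=7886328025, 246·5662²=7886328024, difference 1.
(88805+5662√246)^2 = 15772656049 + 1005627820√246
(88805+5662√246)^3 = 2801381440774085 + 178609557104538√246
(88805+5662√246)^4 = 497553357680112580801 + 31722843436331366360√246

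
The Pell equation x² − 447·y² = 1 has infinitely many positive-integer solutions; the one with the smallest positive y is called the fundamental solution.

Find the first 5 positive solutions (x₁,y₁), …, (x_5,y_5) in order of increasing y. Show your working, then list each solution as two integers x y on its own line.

d=447: √d = [21; 7,42] (ℓ=2, even), read p_1/q_1
k=0  a_k=21  p_k/q_k = 21/1
k=1  a_k=7  p_k/q_k = 148/7
→ (148, 7).  Check: 148²=21904, 447·7²=21903, difference 1.
(148+7√447)^2 = 43807 + 2072√447
(148+7√447)^3 = 12966724 + 613305√447
(148+7√447)^4 = 3838106497 + 181536208√447
(148+7√447)^5 = 1136066556388 + 53734104263√447

148 7
43807 2072
12966724 613305
3838106497 181536208
1136066556388 53734104263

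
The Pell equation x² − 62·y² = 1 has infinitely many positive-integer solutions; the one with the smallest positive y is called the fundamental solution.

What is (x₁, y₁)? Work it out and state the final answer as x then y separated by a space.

[7; 1,6,1,14] for √62; ℓ=4 ⇒ convergent index 3
step 0: (7, 1)  from 7·(1,0) + (0,1)
step 1: (8, 1)  from 1·(7,1) + (1,0)
step 2: (55, 7)  from 6·(8,1) + (7,1)
step 3: (63, 8)  from 1·(55,7) + (8,1)
(x₁, y₁) = (63, 8);  63² − 62·8² = 1 ✓

63 8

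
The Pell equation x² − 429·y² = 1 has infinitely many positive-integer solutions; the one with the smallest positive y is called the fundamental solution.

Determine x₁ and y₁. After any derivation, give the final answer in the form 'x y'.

1524095 73584

[20; 1,2,2,9,1,12,1,9,2,2,1,40] for √429; ℓ=12 ⇒ convergent index 11
k=0  a_k=20  p_k/q_k = 20/1
k=1  a_k=1  p_k/q_k = 21/1
k=2  a_k=2  p_k/q_k = 62/3
k=3  a_k=2  p_k/q_k = 145/7
k=4  a_k=9  p_k/q_k = 1367/66
…
k=6  a_k=12  p_k/q_k = 19511/942
k=7  a_k=1  p_k/q_k = 21023/1015
k=8  a_k=9  p_k/q_k = 208718/10077
k=9  a_k=2  p_k/q_k = 438459/21169
k=10  a_k=2  p_k/q_k = 1085636/52415
k=11  a_k=1  p_k/q_k = 1524095/73584
→ (1524095, 73584).  Check: 1524095²=2322865569025, 429·73584²=2322865569024, difference 1.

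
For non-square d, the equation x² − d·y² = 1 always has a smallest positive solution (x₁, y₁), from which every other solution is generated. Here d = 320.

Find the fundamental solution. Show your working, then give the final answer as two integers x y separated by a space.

[17; 1,7,1,34] for √320; ℓ=4 ⇒ convergent index 3
k=0  a_k=17  p_k/q_k = 17/1
k=1  a_k=1  p_k/q_k = 18/1
k=2  a_k=7  p_k/q_k = 143/8
k=3  a_k=1  p_k/q_k = 161/9
fundamental: x₁=161, y₁=9  (since 25921 − 320·81 = 1)

161 9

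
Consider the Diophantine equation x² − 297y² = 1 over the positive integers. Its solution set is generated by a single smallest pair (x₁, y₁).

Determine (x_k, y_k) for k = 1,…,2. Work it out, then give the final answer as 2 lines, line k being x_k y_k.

√297 = [17; 4,3,1,1,2,1,1,3,4,34, …], period ℓ=10 (even) → k=9
i=0: a=17 ⇒ p=17, q=1
i=1: a=4 ⇒ p=69, q=4
i=2: a=3 ⇒ p=224, q=13
…
i=8: a=3 ⇒ p=11357, q=659
i=9: a=4 ⇒ p=48599, q=2820
fundamental: x₁=48599, y₁=2820  (since 2361862801 − 297·7952400 = 1)
n=2: (48599,2820)∘(48599,2820) = (48599·48599+297·2820·2820, 48599·2820+2820·48599) = (4723725601,274098360)

48599 2820
4723725601 274098360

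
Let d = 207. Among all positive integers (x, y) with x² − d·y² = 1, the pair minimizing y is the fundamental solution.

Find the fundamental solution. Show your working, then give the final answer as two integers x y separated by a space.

1151 80

d=207: √d = [14; 2,1,1,2,1,1,2,28] (ℓ=8, even), read p_7/q_7
i=0: a=14 ⇒ p=14, q=1
i=1: a=2 ⇒ p=29, q=2
i=2: a=1 ⇒ p=43, q=3
i=3: a=1 ⇒ p=72, q=5
i=4: a=2 ⇒ p=187, q=13
i=5: a=1 ⇒ p=259, q=18
i=6: a=1 ⇒ p=446, q=31
i=7: a=2 ⇒ p=1151, q=80
(x₁, y₁) = (1151, 80);  1151² − 207·80² = 1 ✓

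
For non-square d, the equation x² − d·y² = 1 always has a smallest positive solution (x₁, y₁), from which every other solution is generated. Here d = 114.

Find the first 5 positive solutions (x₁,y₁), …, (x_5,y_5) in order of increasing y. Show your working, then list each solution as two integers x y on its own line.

1025 96
2101249 196800
4307559425 403439904
8830494720001 827051606400
18102509868442625 1695455389680096

√114 = [10; 1,2,10,2,1,20, …], period ℓ=6 (even) → k=5
step 0: (10, 1)  from 10·(1,0) + (0,1)
…
step 4: (694, 65)  from 2·(331,31) + (32,3)
step 5: (1025, 96)  from 1·(694,65) + (331,31)
→ (1025, 96).  Check: 1025²=1050625, 114·96²=1050624, difference 1.
n=2: (1025,96)∘(1025,96) = (1025·1025+114·96·96, 1025·96+96·1025) = (2101249,196800)
n=3: (2101249,196800)∘(1025,96) = (1025·2101249+114·96·196800, 1025·196800+96·2101249) = (4307559425,403439904)
n=4: (4307559425,403439904)∘(1025,96) = (1025·4307559425+114·96·403439904, 1025·403439904+96·4307559425) = (8830494720001,827051606400)
n=5: (8830494720001,827051606400)∘(1025,96) = (1025·8830494720001+114·96·827051606400, 1025·827051606400+96·8830494720001) = (18102509868442625,1695455389680096)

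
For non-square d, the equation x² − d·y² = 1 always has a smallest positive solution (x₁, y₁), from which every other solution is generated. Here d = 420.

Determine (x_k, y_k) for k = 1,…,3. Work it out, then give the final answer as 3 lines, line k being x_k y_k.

41 2
3361 164
275561 13446

√420 → a₀=20, period (2,40); ℓ=2 even so k=1
k=0  a_k=20  p_k/q_k = 20/1
k=1  a_k=2  p_k/q_k = 41/2
→ (41, 2).  Check: 41²=1681, 420·2²=1680, difference 1.
(41+2√420)^2 = 3361 + 164√420
(41+2√420)^3 = 275561 + 13446√420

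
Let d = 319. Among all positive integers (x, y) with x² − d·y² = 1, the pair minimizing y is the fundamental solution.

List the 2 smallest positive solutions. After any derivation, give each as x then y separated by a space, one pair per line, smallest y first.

[17; 1,6,5,1,4,…,6,1,34] for √319; ℓ=14 ⇒ convergent index 13
step 0: (17, 1)  from 17·(1,0) + (0,1)
step 1: (18, 1)  from 1·(17,1) + (1,0)
step 2: (125, 7)  from 6·(18,1) + (17,1)
step 3: (643, 36)  from 5·(125,7) + (18,1)
step 4: (768, 43)  from 1·(643,36) + (125,7)
step 5: (3715, 208)  from 4·(768,43) + (643,36)
step 6: (11913, 667)  from 3·(3715,208) + (768,43)
step 7: (15628, 875)  from 1·(11913,667) + (3715,208)
step 8: (58797, 3292)  from 3·(15628,875) + (11913,667)
step 9: (250816, 14043)  from 4·(58797,3292) + (15628,875)
step 10: (309613, 17335)  from 1·(250816,14043) + (58797,3292)
step 11: (1798881, 100718)  from 5·(309613,17335) + (250816,14043)
step 12: (11102899, 621643)  from 6·(1798881,100718) + (309613,17335)
step 13: (12901780, 722361)  from 1·(11102899,621643) + (1798881,100718)
fundamental: x₁=12901780, y₁=722361  (since 166455927168400 − 319·521805414321 = 1)
k=2:  x_2 = 12901780·12901780+319·722361·722361 = 332911854336799,  y_2 = 12901780·722361+722361·12901780 = 18639485405160

12901780 722361
332911854336799 18639485405160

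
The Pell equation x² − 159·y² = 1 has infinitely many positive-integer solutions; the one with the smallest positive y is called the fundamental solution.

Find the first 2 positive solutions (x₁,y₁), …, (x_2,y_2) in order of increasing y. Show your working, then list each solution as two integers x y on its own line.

d=159: √d = [12; 1,1,1,1,3,1,1,1,1,24] (ℓ=10, even), read p_9/q_9
step 0: (12, 1)  from 12·(1,0) + (0,1)
step 1: (13, 1)  from 1·(12,1) + (1,0)
step 2: (25, 2)  from 1·(13,1) + (12,1)
step 3: (38, 3)  from 1·(25,2) + (13,1)
…
step 5: (227, 18)  from 3·(63,5) + (38,3)
step 6: (290, 23)  from 1·(227,18) + (63,5)
step 7: (517, 41)  from 1·(290,23) + (227,18)
step 8: (807, 64)  from 1·(517,41) + (290,23)
step 9: (1324, 105)  from 1·(807,64) + (517,41)
(x₁, y₁) = (1324, 105);  1324² − 159·105² = 1 ✓
(x_2, y_2) = (1324·1324 + 159·105·105, 1324·105 + 105·1324) = (3505951, 278040)

1324 105
3505951 278040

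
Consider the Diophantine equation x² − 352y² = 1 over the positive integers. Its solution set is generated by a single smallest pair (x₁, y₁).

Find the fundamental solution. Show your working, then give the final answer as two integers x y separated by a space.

√352 → a₀=18, period (1,3,5,9,5,3,1,36); ℓ=8 even so k=7
i=0: a=18 ⇒ p=18, q=1
…
i=3: a=5 ⇒ p=394, q=21
…
i=6: a=3 ⇒ p=59118, q=3151
i=7: a=1 ⇒ p=77617, q=4137
→ (77617, 4137).  Check: 77617²=6024398689, 352·4137²=6024398688, difference 1.

77617 4137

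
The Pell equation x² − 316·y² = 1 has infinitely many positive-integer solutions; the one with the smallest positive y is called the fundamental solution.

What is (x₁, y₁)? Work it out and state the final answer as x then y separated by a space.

12799 720

d=316: √d = [17; 1,3,2,8,2,3,1,34] (ℓ=8, even), read p_7/q_7
a_0=17:  p_0=17·1+0=17,  q_0=17·0+1=1
a_1=1:  p_1=1·17+1=18,  q_1=1·1+0=1
a_2=3:  p_2=3·18+17=71,  q_2=3·1+1=4
a_3=2:  p_3=2·71+18=160,  q_3=2·4+1=9
a_4=8:  p_4=8·160+71=1351,  q_4=8·9+4=76
…
a_6=3:  p_6=3·2862+1351=9937,  q_6=3·161+76=559
a_7=1:  p_7=1·9937+2862=12799,  q_7=1·559+161=720
fundamental: x₁=12799, y₁=720  (since 163814401 − 316·518400 = 1)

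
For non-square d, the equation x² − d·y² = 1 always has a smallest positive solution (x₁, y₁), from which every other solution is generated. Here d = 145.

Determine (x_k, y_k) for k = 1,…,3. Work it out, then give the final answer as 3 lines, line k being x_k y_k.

289 24
167041 13872
96549409 8017992

d=145: √d = [12; 24] (ℓ=1, odd), read p_1/q_1
k=0  a_k=12  p_k/q_k = 12/1
k=1  a_k=24  p_k/q_k = 289/24
(x₁, y₁) = (289, 24);  289² − 145·24² = 1 ✓
(x_2, y_2) = (289·289 + 145·24·24, 289·24 + 24·289) = (167041, 13872)
(x_3, y_3) = (289·167041 + 145·24·13872, 289·13872 + 24·167041) = (96549409, 8017992)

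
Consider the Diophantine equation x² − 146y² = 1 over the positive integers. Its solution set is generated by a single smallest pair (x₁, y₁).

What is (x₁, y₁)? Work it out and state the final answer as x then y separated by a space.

145 12

d=146: √d = [12; 12,24] (ℓ=2, even), read p_1/q_1
i=0: a=12 ⇒ p=12, q=1
i=1: a=12 ⇒ p=145, q=12
→ (145, 12).  Check: 145²=21025, 146·12²=21024, difference 1.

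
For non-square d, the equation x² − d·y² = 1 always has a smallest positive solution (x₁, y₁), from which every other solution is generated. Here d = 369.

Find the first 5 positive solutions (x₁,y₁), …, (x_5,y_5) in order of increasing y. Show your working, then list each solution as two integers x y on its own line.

8396801 437120
141012534067201 7340819306240
2368108374136006451201 123278797782910239360
39769069528107045198367948801 2070295065004669620717268480
667865925565355162349028245713920001 34767711344252426473018978470025600

[19; 4,1,3,2,7,4,7,2,3,1,4,38] for √369; ℓ=12 ⇒ convergent index 11
k=0  a_k=19  p_k/q_k = 19/1
…
k=10  a_k=1  p_k/q_k = 1758061/91521
k=11  a_k=4  p_k/q_k = 8396801/437120
fundamental: x₁=8396801, y₁=437120  (since 70506267033601 − 369·191073894400 = 1)
(8396801+437120√369)^2 = 141012534067201 + 7340819306240√369
(8396801+437120√369)^3 = 2368108374136006451201 + 123278797782910239360√369
(8396801+437120√369)^4 = 39769069528107045198367948801 + 2070295065004669620717268480√369
(8396801+437120√369)^5 = 667865925565355162349028245713920001 + 34767711344252426473018978470025600√369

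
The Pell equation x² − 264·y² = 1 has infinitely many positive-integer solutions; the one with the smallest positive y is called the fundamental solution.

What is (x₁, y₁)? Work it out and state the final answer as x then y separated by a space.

65 4

d=264: √d = [16; 4,32] (ℓ=2, even), read p_1/q_1
a_0=16:  p_0=16·1+0=16,  q_0=16·0+1=1
a_1=4:  p_1=4·16+1=65,  q_1=4·1+0=4
→ (65, 4).  Check: 65²=4225, 264·4²=4224, difference 1.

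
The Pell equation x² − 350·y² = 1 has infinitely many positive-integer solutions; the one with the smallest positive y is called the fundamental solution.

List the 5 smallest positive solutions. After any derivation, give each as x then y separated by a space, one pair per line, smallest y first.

449 24
403201 21552
362074049 19353672
325142092801 17379575904
291977237261249 15606839808120

√350 = [18; 1,2,2,2,1,36, …], period ℓ=6 (even) → k=5
k=0  a_k=18  p_k/q_k = 18/1
k=1  a_k=1  p_k/q_k = 19/1
k=2  a_k=2  p_k/q_k = 56/3
k=3  a_k=2  p_k/q_k = 131/7
k=4  a_k=2  p_k/q_k = 318/17
k=5  a_k=1  p_k/q_k = 449/24
→ (449, 24).  Check: 449²=201601, 350·24²=201600, difference 1.
(x_2, y_2) = (449·449 + 350·24·24, 449·24 + 24·449) = (403201, 21552)
(x_3, y_3) = (449·403201 + 350·24·21552, 449·21552 + 24·403201) = (362074049, 19353672)
(x_4, y_4) = (449·362074049 + 350·24·19353672, 449·19353672 + 24·362074049) = (325142092801, 17379575904)
(x_5, y_5) = (449·325142092801 + 350·24·17379575904, 449·17379575904 + 24·325142092801) = (291977237261249, 15606839808120)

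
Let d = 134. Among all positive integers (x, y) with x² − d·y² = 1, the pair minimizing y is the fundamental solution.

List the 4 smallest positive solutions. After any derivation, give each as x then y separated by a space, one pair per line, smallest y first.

145925 12606
42588211249 3679061100
12429369452874725 1073733982022394
3627511474778900280001 313369262649556627800

√134 → a₀=11, period (1,1,2,1,3,…,1,1,22); ℓ=14 even so k=13
step 0: (11, 1)  from 11·(1,0) + (0,1)
…
step 2: (23, 2)  from 1·(12,1) + (11,1)
…
step 5: (301, 26)  from 3·(81,7) + (58,5)
…
step 8: (4503, 389)  from 1·(4121,356) + (382,33)
step 9: (17630, 1523)  from 3·(4503,389) + (4121,356)
step 10: (22133, 1912)  from 1·(17630,1523) + (4503,389)
step 11: (61896, 5347)  from 2·(22133,1912) + (17630,1523)
step 12: (84029, 7259)  from 1·(61896,5347) + (22133,1912)
step 13: (145925, 12606)  from 1·(84029,7259) + (61896,5347)
→ (145925, 12606).  Check: 145925²=21294105625, 134·12606²=21294105624, difference 1.
(145925+12606√134)^2 = 42588211249 + 3679061100√134
(145925+12606√134)^3 = 12429369452874725 + 1073733982022394√134
(145925+12606√134)^4 = 3627511474778900280001 + 313369262649556627800√134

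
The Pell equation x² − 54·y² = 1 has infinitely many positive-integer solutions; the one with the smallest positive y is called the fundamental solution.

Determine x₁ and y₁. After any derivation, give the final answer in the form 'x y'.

485 66

[7; 2,1,6,1,2,14] for √54; ℓ=6 ⇒ convergent index 5
step 0: (7, 1)  from 7·(1,0) + (0,1)
step 1: (15, 2)  from 2·(7,1) + (1,0)
step 2: (22, 3)  from 1·(15,2) + (7,1)
…
step 4: (169, 23)  from 1·(147,20) + (22,3)
step 5: (485, 66)  from 2·(169,23) + (147,20)
fundamental: x₁=485, y₁=66  (since 235225 − 54·4356 = 1)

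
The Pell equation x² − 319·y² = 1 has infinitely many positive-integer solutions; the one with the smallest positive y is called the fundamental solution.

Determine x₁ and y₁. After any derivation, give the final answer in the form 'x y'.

12901780 722361

d=319: √d = [17; 1,6,5,1,4,…,6,1,34] (ℓ=14, even), read p_13/q_13
a_0=17:  p_0=17·1+0=17,  q_0=17·0+1=1
…
a_3=5:  p_3=5·125+18=643,  q_3=5·7+1=36
…
a_6=3:  p_6=3·3715+768=11913,  q_6=3·208+43=667
…
a_8=3:  p_8=3·15628+11913=58797,  q_8=3·875+667=3292
a_9=4:  p_9=4·58797+15628=250816,  q_9=4·3292+875=14043
…
a_12=6:  p_12=6·1798881+309613=11102899,  q_12=6·100718+17335=621643
a_13=1:  p_13=1·11102899+1798881=12901780,  q_13=1·621643+100718=722361
→ (12901780, 722361).  Check: 12901780²=166455927168400, 319·722361²=166455927168399, difference 1.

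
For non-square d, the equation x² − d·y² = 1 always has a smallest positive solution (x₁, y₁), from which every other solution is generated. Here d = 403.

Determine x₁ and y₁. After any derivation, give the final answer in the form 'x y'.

√403 → a₀=20, period (13,2,1,3,1,3,1,2,13,40); ℓ=10 even so k=9
i=0: a=20 ⇒ p=20, q=1
i=1: a=13 ⇒ p=261, q=13
i=2: a=2 ⇒ p=542, q=27
i=3: a=1 ⇒ p=803, q=40
i=4: a=3 ⇒ p=2951, q=147
i=5: a=1 ⇒ p=3754, q=187
…
i=7: a=1 ⇒ p=17967, q=895
i=8: a=2 ⇒ p=50147, q=2498
i=9: a=13 ⇒ p=669878, q=33369
(x₁, y₁) = (669878, 33369);  669878² − 403·33369² = 1 ✓

669878 33369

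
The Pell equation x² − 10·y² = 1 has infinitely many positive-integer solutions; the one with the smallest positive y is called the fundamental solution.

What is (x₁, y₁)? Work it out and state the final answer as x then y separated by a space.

√10 → a₀=3, period (6); ℓ=1 odd so k=1
step 0: (3, 1)  from 3·(1,0) + (0,1)
step 1: (19, 6)  from 6·(3,1) + (1,0)
fundamental: x₁=19, y₁=6  (since 361 − 10·36 = 1)

19 6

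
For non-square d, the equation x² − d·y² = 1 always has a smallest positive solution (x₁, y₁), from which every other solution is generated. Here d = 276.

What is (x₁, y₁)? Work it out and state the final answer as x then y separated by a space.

√276 = [16; 1,1,1,1,2,2,2,1,1,1,1,32, …], period ℓ=12 (even) → k=11
i=0: a=16 ⇒ p=16, q=1
i=1: a=1 ⇒ p=17, q=1
i=2: a=1 ⇒ p=33, q=2
i=3: a=1 ⇒ p=50, q=3
i=4: a=1 ⇒ p=83, q=5
…
i=6: a=2 ⇒ p=515, q=31
i=7: a=2 ⇒ p=1246, q=75
i=8: a=1 ⇒ p=1761, q=106
i=9: a=1 ⇒ p=3007, q=181
i=10: a=1 ⇒ p=4768, q=287
i=11: a=1 ⇒ p=7775, q=468
fundamental: x₁=7775, y₁=468  (since 60450625 − 276·219024 = 1)

7775 468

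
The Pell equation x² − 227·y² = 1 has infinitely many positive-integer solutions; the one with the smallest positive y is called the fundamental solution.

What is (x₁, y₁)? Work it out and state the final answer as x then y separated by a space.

226 15

√227 → a₀=15, period (15,30); ℓ=2 even so k=1
a_0=15:  p_0=15·1+0=15,  q_0=15·0+1=1
a_1=15:  p_1=15·15+1=226,  q_1=15·1+0=15
→ (226, 15).  Check: 226²=51076, 227·15²=51075, difference 1.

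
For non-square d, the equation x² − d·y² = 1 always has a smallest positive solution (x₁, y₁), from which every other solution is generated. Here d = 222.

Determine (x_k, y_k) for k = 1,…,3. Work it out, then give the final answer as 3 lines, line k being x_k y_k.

149 10
44401 2980
13231349 888030

[14; 1,8,1,28] for √222; ℓ=4 ⇒ convergent index 3
k=0  a_k=14  p_k/q_k = 14/1
k=1  a_k=1  p_k/q_k = 15/1
k=2  a_k=8  p_k/q_k = 134/9
k=3  a_k=1  p_k/q_k = 149/10
fundamental: x₁=149, y₁=10  (since 22201 − 222·100 = 1)
(149+10√222)^2 = 44401 + 2980√222
(149+10√222)^3 = 13231349 + 888030√222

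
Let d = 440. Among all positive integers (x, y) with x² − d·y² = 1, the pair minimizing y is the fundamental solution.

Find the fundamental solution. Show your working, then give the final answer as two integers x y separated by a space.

21 1

d=440: √d = [20; 1,40] (ℓ=2, even), read p_1/q_1
i=0: a=20 ⇒ p=20, q=1
i=1: a=1 ⇒ p=21, q=1
fundamental: x₁=21, y₁=1  (since 441 − 440·1 = 1)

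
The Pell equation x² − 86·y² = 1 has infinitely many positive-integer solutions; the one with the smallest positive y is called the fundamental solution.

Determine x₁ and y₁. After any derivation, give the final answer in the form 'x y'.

√86 → a₀=9, period (3,1,1,1,8,1,1,1,3,18); ℓ=10 even so k=9
k=0  a_k=9  p_k/q_k = 9/1
k=1  a_k=3  p_k/q_k = 28/3
k=2  a_k=1  p_k/q_k = 37/4
k=3  a_k=1  p_k/q_k = 65/7
…
k=8  a_k=1  p_k/q_k = 2847/307
k=9  a_k=3  p_k/q_k = 10405/1122
→ (10405, 1122).  Check: 10405²=108264025, 86·1122²=108264024, difference 1.

10405 1122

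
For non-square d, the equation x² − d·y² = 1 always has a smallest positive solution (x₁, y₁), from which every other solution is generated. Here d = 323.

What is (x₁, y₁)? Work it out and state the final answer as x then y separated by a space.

18 1

√323 = [17; 1,34, …], period ℓ=2 (even) → k=1
a_0=17:  p_0=17·1+0=17,  q_0=17·0+1=1
a_1=1:  p_1=1·17+1=18,  q_1=1·1+0=1
(x₁, y₁) = (18, 1);  18² − 323·1² = 1 ✓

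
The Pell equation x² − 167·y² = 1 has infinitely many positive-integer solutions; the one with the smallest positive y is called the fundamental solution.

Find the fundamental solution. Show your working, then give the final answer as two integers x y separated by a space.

[12; 1,11,1,24] for √167; ℓ=4 ⇒ convergent index 3
i=0: a=12 ⇒ p=12, q=1
i=1: a=1 ⇒ p=13, q=1
i=2: a=11 ⇒ p=155, q=12
i=3: a=1 ⇒ p=168, q=13
fundamental: x₁=168, y₁=13  (since 28224 − 167·169 = 1)

168 13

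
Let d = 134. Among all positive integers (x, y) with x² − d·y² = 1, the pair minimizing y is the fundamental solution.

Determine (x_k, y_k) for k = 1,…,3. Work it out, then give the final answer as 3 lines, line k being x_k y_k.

[11; 1,1,2,1,3,…,1,1,22] for √134; ℓ=14 ⇒ convergent index 13
i=0: a=11 ⇒ p=11, q=1
…
i=2: a=1 ⇒ p=23, q=2
i=3: a=2 ⇒ p=58, q=5
i=4: a=1 ⇒ p=81, q=7
i=5: a=3 ⇒ p=301, q=26
i=6: a=1 ⇒ p=382, q=33
i=7: a=10 ⇒ p=4121, q=356
i=8: a=1 ⇒ p=4503, q=389
i=9: a=3 ⇒ p=17630, q=1523
…
i=11: a=2 ⇒ p=61896, q=5347
i=12: a=1 ⇒ p=84029, q=7259
i=13: a=1 ⇒ p=145925, q=12606
→ (145925, 12606).  Check: 145925²=21294105625, 134·12606²=21294105624, difference 1.
k=2:  x_2 = 145925·145925+134·12606·12606 = 42588211249,  y_2 = 145925·12606+12606·145925 = 3679061100
k=3:  x_3 = 145925·42588211249+134·12606·3679061100 = 12429369452874725,  y_3 = 145925·3679061100+12606·42588211249 = 1073733982022394

145925 12606
42588211249 3679061100
12429369452874725 1073733982022394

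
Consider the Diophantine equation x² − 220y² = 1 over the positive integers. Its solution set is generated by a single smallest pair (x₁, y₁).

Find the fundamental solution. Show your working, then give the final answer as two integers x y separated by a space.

[14; 1,4,1,28] for √220; ℓ=4 ⇒ convergent index 3
k=0  a_k=14  p_k/q_k = 14/1
…
k=2  a_k=4  p_k/q_k = 74/5
k=3  a_k=1  p_k/q_k = 89/6
fundamental: x₁=89, y₁=6  (since 7921 − 220·36 = 1)

89 6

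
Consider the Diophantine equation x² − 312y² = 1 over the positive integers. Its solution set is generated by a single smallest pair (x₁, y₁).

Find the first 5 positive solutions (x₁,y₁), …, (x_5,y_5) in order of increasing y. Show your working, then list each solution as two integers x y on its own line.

√312 → a₀=17, period (1,1,1,34); ℓ=4 even so k=3
a_0=17:  p_0=17·1+0=17,  q_0=17·0+1=1
a_1=1:  p_1=1·17+1=18,  q_1=1·1+0=1
a_2=1:  p_2=1·18+17=35,  q_2=1·1+1=2
a_3=1:  p_3=1·35+18=53,  q_3=1·2+1=3
fundamental: x₁=53, y₁=3  (since 2809 − 312·9 = 1)
k=2:  x_2 = 53·53+312·3·3 = 5617,  y_2 = 53·3+3·53 = 318
k=3:  x_3 = 53·5617+312·3·318 = 595349,  y_3 = 53·318+3·5617 = 33705
k=4:  x_4 = 53·595349+312·3·33705 = 63101377,  y_4 = 53·33705+3·595349 = 3572412
k=5:  x_5 = 53·63101377+312·3·3572412 = 6688150613,  y_5 = 53·3572412+3·63101377 = 378641967

53 3
5617 318
595349 33705
63101377 3572412
6688150613 378641967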